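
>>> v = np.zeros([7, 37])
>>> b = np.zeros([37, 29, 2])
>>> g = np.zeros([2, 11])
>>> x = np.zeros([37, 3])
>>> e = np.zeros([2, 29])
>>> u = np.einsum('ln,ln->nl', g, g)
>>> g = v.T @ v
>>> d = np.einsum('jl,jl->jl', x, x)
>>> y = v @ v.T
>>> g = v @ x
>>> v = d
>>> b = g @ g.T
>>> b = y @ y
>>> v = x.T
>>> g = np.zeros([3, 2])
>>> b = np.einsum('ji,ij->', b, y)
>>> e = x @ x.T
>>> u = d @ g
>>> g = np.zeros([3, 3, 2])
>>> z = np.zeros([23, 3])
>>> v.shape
(3, 37)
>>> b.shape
()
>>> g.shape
(3, 3, 2)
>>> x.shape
(37, 3)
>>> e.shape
(37, 37)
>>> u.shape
(37, 2)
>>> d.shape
(37, 3)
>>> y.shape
(7, 7)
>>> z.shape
(23, 3)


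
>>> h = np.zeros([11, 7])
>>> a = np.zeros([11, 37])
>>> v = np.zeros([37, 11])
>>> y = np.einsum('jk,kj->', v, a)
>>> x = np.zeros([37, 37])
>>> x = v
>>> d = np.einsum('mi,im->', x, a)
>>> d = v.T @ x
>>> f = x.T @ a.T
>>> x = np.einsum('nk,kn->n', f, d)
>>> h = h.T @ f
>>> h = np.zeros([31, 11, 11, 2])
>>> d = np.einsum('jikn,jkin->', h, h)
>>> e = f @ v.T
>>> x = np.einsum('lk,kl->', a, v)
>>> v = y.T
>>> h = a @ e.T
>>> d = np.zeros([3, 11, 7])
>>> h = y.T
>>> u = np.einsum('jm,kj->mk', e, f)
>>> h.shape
()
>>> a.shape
(11, 37)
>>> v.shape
()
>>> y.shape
()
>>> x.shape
()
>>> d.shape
(3, 11, 7)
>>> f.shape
(11, 11)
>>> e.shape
(11, 37)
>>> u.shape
(37, 11)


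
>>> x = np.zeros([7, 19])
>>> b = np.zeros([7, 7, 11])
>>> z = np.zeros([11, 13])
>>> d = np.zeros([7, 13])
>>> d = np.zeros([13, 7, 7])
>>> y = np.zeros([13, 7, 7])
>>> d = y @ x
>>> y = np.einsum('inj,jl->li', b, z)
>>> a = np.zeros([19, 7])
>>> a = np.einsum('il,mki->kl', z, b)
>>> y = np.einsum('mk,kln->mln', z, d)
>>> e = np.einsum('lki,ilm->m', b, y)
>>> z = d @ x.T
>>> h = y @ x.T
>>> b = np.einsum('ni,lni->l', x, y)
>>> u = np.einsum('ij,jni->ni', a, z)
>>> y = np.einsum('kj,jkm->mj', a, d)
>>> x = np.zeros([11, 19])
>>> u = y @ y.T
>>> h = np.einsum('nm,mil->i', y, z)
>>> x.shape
(11, 19)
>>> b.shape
(11,)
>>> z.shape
(13, 7, 7)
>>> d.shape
(13, 7, 19)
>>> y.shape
(19, 13)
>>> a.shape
(7, 13)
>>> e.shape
(19,)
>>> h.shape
(7,)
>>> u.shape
(19, 19)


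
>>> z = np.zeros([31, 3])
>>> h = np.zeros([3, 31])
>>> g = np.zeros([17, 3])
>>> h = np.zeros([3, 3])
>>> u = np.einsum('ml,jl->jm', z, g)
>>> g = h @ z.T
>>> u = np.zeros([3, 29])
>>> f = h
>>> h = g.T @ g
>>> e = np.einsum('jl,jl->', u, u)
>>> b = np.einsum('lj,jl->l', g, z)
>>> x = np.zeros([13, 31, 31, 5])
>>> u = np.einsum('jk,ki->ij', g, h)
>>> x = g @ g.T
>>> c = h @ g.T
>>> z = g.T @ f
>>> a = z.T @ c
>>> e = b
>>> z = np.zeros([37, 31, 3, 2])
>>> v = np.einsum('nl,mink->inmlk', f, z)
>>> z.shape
(37, 31, 3, 2)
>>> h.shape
(31, 31)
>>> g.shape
(3, 31)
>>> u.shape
(31, 3)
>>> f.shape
(3, 3)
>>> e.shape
(3,)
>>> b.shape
(3,)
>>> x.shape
(3, 3)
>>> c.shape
(31, 3)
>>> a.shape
(3, 3)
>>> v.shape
(31, 3, 37, 3, 2)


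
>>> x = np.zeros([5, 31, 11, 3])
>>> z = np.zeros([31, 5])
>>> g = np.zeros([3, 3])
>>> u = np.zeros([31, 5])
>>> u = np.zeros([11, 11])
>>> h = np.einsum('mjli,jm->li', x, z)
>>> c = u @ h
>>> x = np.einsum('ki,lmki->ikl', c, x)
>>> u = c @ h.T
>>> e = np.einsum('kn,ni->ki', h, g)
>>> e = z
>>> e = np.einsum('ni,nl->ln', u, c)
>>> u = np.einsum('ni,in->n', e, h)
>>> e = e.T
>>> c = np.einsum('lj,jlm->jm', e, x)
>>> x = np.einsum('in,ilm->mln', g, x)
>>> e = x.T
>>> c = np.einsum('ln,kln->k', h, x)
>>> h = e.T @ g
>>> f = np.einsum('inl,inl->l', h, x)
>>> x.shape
(5, 11, 3)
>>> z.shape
(31, 5)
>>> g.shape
(3, 3)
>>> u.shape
(3,)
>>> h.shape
(5, 11, 3)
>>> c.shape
(5,)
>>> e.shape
(3, 11, 5)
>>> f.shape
(3,)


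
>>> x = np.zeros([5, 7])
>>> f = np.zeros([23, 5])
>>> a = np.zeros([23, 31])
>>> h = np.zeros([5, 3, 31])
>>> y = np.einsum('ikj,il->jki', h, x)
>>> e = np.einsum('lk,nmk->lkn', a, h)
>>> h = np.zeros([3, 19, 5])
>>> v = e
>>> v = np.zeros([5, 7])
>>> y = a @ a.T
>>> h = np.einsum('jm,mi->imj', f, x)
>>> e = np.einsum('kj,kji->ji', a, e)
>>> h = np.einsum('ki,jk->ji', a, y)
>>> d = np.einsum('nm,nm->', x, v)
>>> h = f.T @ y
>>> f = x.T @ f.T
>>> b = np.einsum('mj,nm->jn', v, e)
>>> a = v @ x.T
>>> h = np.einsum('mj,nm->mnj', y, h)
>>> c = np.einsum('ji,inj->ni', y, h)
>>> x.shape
(5, 7)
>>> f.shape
(7, 23)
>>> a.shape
(5, 5)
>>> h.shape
(23, 5, 23)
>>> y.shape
(23, 23)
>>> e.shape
(31, 5)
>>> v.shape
(5, 7)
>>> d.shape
()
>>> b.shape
(7, 31)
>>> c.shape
(5, 23)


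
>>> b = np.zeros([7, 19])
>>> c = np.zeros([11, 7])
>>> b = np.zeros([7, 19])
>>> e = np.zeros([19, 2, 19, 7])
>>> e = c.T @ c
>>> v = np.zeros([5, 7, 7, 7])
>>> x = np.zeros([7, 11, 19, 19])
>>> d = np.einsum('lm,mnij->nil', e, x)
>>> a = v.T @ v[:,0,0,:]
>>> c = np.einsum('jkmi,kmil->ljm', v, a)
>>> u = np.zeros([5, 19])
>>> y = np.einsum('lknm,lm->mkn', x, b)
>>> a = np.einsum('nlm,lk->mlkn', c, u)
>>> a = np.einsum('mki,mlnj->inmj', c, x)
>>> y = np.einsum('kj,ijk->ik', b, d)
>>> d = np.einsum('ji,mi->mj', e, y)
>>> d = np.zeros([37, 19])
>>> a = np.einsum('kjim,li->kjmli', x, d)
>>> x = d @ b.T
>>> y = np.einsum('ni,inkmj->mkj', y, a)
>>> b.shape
(7, 19)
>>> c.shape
(7, 5, 7)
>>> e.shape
(7, 7)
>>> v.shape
(5, 7, 7, 7)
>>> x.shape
(37, 7)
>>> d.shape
(37, 19)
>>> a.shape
(7, 11, 19, 37, 19)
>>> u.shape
(5, 19)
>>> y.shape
(37, 19, 19)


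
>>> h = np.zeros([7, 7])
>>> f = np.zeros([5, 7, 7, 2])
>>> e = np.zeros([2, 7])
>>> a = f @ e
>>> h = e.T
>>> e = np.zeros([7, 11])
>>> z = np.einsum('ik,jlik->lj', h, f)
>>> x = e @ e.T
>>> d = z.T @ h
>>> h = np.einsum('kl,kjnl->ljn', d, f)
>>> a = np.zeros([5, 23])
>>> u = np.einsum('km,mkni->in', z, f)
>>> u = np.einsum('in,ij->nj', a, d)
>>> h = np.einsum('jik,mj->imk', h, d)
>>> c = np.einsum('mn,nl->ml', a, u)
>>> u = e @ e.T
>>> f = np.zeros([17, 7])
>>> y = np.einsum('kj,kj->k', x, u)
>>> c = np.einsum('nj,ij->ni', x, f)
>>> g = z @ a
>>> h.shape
(7, 5, 7)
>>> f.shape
(17, 7)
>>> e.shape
(7, 11)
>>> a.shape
(5, 23)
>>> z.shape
(7, 5)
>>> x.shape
(7, 7)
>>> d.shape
(5, 2)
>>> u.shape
(7, 7)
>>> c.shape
(7, 17)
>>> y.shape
(7,)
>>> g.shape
(7, 23)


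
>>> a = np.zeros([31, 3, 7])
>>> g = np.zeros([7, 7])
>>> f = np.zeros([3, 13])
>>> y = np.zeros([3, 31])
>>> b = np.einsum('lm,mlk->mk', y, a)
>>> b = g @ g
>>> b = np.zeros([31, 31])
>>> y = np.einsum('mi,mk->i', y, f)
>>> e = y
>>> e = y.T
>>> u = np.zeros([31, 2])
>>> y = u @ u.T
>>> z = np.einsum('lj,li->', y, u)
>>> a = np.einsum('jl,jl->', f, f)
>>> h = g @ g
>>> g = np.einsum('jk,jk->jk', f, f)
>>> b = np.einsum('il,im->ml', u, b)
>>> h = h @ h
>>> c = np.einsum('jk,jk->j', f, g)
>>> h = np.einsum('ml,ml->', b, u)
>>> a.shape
()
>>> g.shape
(3, 13)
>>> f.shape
(3, 13)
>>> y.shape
(31, 31)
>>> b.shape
(31, 2)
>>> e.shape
(31,)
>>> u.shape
(31, 2)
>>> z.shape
()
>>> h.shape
()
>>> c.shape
(3,)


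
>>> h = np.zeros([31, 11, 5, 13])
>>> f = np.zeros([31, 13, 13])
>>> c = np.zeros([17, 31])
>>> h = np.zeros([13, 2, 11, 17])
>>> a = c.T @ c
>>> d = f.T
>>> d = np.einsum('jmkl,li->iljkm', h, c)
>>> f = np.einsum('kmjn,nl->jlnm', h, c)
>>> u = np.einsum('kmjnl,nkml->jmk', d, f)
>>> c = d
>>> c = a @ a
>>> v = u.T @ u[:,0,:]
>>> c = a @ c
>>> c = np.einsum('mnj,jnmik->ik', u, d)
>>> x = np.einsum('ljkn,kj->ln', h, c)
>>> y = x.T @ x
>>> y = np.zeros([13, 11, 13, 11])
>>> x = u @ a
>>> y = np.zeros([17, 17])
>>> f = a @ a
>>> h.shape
(13, 2, 11, 17)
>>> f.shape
(31, 31)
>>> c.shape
(11, 2)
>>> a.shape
(31, 31)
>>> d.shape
(31, 17, 13, 11, 2)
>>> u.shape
(13, 17, 31)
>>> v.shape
(31, 17, 31)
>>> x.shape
(13, 17, 31)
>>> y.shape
(17, 17)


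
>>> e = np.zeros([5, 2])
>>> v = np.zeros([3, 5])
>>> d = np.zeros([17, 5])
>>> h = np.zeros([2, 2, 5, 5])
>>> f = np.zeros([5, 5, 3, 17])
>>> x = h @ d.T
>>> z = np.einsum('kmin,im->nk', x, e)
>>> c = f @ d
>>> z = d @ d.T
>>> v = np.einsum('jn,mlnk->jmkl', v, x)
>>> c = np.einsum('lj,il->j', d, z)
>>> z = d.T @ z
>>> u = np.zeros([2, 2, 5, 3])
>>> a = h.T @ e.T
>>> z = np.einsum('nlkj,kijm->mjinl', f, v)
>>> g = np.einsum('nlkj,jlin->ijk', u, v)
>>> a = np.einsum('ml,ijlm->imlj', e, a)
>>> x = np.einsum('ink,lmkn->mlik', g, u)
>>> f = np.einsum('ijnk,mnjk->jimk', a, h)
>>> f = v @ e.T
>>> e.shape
(5, 2)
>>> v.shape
(3, 2, 17, 2)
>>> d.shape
(17, 5)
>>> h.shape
(2, 2, 5, 5)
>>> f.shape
(3, 2, 17, 5)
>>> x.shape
(2, 2, 17, 5)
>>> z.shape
(2, 17, 2, 5, 5)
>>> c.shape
(5,)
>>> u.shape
(2, 2, 5, 3)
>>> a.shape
(5, 5, 2, 5)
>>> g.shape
(17, 3, 5)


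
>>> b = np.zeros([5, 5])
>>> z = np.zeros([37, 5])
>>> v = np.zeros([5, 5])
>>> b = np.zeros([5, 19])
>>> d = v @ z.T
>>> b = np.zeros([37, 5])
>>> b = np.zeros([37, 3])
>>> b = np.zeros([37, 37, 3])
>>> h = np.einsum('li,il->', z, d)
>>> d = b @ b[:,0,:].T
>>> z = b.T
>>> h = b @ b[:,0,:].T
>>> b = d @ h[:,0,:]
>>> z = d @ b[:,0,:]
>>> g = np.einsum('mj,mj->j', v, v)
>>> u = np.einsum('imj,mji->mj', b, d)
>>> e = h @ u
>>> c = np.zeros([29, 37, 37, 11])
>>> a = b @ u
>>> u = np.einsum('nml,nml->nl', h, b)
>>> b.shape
(37, 37, 37)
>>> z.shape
(37, 37, 37)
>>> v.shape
(5, 5)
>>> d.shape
(37, 37, 37)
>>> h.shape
(37, 37, 37)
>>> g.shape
(5,)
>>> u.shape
(37, 37)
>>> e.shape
(37, 37, 37)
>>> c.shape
(29, 37, 37, 11)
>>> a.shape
(37, 37, 37)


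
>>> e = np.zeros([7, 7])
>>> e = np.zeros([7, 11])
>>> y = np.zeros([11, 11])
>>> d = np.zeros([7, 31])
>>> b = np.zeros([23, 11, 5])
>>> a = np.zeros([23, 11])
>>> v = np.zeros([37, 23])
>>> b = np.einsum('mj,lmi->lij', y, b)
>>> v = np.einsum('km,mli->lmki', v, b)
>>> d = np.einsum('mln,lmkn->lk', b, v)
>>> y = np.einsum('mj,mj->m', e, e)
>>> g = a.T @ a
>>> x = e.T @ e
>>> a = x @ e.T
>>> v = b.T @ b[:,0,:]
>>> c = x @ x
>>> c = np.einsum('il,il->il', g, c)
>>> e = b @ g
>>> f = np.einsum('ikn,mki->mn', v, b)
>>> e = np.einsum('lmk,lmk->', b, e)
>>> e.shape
()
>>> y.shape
(7,)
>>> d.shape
(5, 37)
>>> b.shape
(23, 5, 11)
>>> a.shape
(11, 7)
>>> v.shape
(11, 5, 11)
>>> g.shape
(11, 11)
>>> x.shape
(11, 11)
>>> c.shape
(11, 11)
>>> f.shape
(23, 11)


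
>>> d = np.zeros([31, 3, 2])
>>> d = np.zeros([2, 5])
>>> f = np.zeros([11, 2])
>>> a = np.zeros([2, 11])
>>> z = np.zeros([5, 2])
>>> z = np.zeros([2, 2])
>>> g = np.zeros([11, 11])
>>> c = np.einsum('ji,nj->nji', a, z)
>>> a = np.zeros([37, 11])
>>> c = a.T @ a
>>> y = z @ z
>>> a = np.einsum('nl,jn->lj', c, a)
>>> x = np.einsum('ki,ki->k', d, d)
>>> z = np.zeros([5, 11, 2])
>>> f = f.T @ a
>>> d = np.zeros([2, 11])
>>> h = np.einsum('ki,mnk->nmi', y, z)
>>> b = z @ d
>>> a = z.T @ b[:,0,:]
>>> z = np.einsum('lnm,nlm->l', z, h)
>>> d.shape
(2, 11)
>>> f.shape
(2, 37)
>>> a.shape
(2, 11, 11)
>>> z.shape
(5,)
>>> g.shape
(11, 11)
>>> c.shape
(11, 11)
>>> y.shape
(2, 2)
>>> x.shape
(2,)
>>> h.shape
(11, 5, 2)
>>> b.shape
(5, 11, 11)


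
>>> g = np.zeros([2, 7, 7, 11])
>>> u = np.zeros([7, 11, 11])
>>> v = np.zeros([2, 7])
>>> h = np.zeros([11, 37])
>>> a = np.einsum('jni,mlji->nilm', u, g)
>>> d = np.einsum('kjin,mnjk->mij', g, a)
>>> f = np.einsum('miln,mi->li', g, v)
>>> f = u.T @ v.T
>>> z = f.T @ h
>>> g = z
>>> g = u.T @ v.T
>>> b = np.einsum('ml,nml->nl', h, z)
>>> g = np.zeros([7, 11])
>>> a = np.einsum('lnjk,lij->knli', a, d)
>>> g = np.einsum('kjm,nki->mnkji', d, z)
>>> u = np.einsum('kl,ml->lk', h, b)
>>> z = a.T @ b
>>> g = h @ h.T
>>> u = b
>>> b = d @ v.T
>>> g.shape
(11, 11)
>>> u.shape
(2, 37)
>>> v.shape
(2, 7)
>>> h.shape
(11, 37)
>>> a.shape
(2, 11, 11, 7)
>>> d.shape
(11, 7, 7)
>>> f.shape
(11, 11, 2)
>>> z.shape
(7, 11, 11, 37)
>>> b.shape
(11, 7, 2)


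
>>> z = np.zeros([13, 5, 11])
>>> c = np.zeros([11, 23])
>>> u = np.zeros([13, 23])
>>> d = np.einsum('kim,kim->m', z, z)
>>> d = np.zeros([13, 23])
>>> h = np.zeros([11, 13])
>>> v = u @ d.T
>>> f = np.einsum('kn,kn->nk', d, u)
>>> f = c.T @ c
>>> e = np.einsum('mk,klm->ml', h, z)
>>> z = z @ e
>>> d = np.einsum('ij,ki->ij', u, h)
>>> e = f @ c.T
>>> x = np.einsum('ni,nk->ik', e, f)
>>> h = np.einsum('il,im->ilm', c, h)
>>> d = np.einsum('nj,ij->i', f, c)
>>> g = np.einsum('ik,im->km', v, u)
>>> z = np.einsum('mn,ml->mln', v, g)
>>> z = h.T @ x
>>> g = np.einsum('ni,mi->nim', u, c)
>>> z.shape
(13, 23, 23)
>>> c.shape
(11, 23)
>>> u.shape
(13, 23)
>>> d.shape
(11,)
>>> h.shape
(11, 23, 13)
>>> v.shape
(13, 13)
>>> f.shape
(23, 23)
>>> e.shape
(23, 11)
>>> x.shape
(11, 23)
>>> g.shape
(13, 23, 11)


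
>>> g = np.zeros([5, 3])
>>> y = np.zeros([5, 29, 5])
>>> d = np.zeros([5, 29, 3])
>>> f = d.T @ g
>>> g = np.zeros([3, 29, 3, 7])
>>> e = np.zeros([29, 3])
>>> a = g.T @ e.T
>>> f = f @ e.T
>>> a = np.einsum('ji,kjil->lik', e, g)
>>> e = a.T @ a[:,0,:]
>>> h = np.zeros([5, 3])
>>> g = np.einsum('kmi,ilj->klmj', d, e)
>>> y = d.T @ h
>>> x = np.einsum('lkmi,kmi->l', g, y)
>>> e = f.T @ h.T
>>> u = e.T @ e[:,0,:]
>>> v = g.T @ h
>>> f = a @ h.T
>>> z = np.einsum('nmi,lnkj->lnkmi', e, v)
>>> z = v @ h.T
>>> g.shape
(5, 3, 29, 3)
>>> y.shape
(3, 29, 3)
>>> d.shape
(5, 29, 3)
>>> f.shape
(7, 3, 5)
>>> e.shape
(29, 29, 5)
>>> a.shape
(7, 3, 3)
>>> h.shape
(5, 3)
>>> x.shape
(5,)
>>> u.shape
(5, 29, 5)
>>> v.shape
(3, 29, 3, 3)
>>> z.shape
(3, 29, 3, 5)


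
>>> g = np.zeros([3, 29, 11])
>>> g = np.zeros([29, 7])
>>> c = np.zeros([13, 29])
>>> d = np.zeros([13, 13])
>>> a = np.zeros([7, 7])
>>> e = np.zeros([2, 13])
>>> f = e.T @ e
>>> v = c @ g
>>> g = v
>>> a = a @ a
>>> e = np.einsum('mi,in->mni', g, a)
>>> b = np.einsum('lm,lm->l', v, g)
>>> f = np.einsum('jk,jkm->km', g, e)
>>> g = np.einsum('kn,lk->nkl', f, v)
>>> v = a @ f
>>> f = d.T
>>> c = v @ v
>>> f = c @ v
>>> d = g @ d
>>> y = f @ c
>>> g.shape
(7, 7, 13)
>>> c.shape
(7, 7)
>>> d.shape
(7, 7, 13)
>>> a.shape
(7, 7)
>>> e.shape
(13, 7, 7)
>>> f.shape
(7, 7)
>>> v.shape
(7, 7)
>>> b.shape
(13,)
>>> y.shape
(7, 7)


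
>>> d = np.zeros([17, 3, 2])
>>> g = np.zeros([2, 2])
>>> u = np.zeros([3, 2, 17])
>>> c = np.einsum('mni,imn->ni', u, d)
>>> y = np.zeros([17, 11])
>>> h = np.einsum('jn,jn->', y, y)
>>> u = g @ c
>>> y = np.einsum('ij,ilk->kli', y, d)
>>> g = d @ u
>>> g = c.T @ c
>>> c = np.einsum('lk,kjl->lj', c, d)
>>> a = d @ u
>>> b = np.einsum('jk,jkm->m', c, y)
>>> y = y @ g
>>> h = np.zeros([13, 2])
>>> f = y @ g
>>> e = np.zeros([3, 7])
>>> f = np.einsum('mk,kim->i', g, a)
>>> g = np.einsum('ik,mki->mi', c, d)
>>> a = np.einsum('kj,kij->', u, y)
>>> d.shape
(17, 3, 2)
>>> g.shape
(17, 2)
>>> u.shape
(2, 17)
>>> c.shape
(2, 3)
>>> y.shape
(2, 3, 17)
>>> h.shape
(13, 2)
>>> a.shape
()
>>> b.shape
(17,)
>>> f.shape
(3,)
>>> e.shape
(3, 7)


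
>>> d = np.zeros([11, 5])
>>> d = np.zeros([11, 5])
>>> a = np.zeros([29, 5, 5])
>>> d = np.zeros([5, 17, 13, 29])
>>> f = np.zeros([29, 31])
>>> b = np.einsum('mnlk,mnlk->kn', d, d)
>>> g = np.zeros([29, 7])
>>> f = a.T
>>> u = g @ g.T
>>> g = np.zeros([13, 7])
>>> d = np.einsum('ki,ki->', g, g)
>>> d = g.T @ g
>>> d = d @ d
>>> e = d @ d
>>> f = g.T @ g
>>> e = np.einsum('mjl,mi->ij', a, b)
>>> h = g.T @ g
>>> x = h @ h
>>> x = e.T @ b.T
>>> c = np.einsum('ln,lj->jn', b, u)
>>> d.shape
(7, 7)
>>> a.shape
(29, 5, 5)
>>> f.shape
(7, 7)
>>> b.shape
(29, 17)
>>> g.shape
(13, 7)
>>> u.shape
(29, 29)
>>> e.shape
(17, 5)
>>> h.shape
(7, 7)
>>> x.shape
(5, 29)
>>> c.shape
(29, 17)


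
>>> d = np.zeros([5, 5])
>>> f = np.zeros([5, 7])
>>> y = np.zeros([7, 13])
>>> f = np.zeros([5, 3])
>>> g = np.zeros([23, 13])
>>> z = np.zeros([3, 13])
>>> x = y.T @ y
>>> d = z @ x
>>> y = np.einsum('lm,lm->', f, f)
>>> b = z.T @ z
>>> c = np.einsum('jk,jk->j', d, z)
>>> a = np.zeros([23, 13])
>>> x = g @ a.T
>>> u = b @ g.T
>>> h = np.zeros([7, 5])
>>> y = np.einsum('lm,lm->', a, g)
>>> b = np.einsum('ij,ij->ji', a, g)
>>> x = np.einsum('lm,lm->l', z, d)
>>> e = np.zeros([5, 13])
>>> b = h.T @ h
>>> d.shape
(3, 13)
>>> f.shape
(5, 3)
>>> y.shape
()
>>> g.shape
(23, 13)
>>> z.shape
(3, 13)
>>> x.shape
(3,)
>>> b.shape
(5, 5)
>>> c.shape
(3,)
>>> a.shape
(23, 13)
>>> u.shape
(13, 23)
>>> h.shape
(7, 5)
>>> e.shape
(5, 13)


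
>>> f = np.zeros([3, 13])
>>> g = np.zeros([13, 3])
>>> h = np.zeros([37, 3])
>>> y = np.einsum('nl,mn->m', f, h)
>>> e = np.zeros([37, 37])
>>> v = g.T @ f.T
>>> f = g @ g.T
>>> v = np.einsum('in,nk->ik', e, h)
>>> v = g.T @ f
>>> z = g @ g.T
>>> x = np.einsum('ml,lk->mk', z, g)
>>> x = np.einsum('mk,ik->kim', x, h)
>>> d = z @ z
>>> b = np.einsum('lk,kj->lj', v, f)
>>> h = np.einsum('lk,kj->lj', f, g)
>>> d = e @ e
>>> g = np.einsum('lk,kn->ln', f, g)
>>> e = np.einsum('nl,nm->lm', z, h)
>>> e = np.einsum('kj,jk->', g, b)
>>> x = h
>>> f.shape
(13, 13)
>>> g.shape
(13, 3)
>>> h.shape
(13, 3)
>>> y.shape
(37,)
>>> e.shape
()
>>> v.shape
(3, 13)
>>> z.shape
(13, 13)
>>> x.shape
(13, 3)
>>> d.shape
(37, 37)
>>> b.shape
(3, 13)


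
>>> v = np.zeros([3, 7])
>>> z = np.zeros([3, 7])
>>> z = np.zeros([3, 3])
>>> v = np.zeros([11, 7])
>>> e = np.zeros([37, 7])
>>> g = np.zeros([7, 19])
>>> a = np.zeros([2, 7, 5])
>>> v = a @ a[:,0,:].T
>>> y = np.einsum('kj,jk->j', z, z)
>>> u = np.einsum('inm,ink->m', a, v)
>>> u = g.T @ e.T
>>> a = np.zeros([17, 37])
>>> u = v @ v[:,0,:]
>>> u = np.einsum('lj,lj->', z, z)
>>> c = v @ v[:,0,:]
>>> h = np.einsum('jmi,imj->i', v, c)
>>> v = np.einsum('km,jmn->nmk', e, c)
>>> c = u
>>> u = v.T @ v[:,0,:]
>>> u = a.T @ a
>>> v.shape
(2, 7, 37)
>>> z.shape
(3, 3)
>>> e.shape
(37, 7)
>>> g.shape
(7, 19)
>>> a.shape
(17, 37)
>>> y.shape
(3,)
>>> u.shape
(37, 37)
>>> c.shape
()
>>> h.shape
(2,)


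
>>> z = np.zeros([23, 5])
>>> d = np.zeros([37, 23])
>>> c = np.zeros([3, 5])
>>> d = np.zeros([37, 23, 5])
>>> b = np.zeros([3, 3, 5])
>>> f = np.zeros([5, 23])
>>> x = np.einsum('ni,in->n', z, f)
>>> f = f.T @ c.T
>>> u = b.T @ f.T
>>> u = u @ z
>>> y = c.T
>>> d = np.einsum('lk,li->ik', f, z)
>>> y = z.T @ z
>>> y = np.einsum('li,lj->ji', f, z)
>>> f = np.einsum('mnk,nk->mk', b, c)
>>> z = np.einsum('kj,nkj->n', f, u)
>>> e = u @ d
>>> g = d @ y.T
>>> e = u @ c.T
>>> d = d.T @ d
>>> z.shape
(5,)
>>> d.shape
(3, 3)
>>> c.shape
(3, 5)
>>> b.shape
(3, 3, 5)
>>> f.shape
(3, 5)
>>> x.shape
(23,)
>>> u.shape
(5, 3, 5)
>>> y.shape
(5, 3)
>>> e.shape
(5, 3, 3)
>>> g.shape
(5, 5)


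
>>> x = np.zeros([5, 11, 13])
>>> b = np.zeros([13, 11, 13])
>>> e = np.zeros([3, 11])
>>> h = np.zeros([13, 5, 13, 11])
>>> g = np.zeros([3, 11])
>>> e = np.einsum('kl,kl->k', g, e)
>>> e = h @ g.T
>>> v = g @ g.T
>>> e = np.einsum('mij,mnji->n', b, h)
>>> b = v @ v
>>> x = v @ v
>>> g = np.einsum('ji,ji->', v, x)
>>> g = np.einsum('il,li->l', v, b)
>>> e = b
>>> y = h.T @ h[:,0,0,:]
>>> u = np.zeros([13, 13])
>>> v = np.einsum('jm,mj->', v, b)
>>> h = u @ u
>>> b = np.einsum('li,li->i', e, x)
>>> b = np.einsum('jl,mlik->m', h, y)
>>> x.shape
(3, 3)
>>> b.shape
(11,)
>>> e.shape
(3, 3)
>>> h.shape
(13, 13)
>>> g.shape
(3,)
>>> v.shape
()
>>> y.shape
(11, 13, 5, 11)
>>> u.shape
(13, 13)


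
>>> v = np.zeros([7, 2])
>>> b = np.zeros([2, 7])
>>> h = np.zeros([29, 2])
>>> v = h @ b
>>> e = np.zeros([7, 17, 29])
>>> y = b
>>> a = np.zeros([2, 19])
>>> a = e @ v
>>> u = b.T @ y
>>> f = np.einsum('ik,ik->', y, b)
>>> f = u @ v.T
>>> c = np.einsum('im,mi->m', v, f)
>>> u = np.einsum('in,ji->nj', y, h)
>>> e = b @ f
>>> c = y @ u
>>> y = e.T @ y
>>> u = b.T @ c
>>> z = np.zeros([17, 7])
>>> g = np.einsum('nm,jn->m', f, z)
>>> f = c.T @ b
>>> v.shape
(29, 7)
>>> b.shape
(2, 7)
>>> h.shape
(29, 2)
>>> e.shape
(2, 29)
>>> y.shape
(29, 7)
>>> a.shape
(7, 17, 7)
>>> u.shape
(7, 29)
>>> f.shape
(29, 7)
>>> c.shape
(2, 29)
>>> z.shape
(17, 7)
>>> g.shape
(29,)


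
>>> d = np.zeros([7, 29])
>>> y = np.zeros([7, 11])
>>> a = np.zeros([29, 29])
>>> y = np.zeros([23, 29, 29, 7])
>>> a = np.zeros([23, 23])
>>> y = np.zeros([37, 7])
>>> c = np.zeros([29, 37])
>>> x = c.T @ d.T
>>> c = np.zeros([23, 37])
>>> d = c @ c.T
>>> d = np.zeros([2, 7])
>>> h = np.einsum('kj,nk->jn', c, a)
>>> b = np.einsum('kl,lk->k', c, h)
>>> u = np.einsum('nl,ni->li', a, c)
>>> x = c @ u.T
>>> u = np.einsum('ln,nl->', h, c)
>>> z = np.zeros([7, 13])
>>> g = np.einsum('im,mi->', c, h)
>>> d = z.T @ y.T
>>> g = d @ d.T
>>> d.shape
(13, 37)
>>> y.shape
(37, 7)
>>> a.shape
(23, 23)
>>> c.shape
(23, 37)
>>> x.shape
(23, 23)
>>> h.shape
(37, 23)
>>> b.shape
(23,)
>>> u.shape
()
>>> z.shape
(7, 13)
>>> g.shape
(13, 13)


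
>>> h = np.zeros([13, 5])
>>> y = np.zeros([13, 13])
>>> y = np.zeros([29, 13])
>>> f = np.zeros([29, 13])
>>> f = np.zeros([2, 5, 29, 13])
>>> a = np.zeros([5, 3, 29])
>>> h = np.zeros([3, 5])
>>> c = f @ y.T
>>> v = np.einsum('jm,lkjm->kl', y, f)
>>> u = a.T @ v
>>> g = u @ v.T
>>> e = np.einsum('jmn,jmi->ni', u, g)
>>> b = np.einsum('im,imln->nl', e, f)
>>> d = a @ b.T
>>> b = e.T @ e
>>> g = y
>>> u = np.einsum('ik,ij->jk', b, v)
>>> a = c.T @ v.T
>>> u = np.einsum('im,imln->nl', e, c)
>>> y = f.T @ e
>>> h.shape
(3, 5)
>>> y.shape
(13, 29, 5, 5)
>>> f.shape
(2, 5, 29, 13)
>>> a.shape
(29, 29, 5, 5)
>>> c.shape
(2, 5, 29, 29)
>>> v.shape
(5, 2)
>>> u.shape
(29, 29)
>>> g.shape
(29, 13)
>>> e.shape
(2, 5)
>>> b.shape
(5, 5)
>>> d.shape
(5, 3, 13)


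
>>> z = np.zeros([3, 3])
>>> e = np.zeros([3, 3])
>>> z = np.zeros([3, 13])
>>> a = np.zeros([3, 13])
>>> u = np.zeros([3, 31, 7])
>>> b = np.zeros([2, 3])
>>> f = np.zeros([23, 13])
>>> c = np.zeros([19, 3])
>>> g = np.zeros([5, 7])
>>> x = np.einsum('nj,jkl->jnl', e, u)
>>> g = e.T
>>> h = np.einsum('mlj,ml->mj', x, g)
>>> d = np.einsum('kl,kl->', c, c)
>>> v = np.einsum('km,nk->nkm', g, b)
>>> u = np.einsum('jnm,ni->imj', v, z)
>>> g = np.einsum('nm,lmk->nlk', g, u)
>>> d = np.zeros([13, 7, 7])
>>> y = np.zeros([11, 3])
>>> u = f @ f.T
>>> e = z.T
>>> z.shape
(3, 13)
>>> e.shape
(13, 3)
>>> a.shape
(3, 13)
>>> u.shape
(23, 23)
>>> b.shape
(2, 3)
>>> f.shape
(23, 13)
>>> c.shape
(19, 3)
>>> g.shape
(3, 13, 2)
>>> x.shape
(3, 3, 7)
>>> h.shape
(3, 7)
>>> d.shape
(13, 7, 7)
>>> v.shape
(2, 3, 3)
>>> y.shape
(11, 3)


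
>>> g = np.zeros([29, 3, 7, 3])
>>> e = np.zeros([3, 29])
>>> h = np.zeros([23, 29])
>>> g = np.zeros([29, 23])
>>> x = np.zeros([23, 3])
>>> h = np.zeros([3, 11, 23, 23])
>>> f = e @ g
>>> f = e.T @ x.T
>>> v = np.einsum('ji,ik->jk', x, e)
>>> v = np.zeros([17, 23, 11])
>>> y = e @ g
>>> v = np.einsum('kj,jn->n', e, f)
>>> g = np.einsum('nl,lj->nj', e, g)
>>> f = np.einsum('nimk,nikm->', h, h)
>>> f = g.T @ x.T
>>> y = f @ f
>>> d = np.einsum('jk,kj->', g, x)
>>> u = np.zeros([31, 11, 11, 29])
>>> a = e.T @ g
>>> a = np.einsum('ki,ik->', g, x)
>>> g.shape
(3, 23)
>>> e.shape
(3, 29)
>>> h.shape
(3, 11, 23, 23)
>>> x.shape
(23, 3)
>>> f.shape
(23, 23)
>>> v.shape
(23,)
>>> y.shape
(23, 23)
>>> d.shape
()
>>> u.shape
(31, 11, 11, 29)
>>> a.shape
()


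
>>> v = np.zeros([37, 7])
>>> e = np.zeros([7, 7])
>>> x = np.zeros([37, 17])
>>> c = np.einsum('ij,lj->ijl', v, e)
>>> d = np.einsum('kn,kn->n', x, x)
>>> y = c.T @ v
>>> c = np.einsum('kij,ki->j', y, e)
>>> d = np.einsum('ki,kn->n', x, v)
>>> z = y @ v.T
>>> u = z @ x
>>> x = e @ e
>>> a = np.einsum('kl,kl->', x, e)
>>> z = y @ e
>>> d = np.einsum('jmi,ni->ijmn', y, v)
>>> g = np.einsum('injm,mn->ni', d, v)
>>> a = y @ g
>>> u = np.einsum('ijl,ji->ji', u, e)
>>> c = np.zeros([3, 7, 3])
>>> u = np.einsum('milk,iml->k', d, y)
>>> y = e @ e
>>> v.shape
(37, 7)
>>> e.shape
(7, 7)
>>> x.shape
(7, 7)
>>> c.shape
(3, 7, 3)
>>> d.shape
(7, 7, 7, 37)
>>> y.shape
(7, 7)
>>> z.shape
(7, 7, 7)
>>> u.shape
(37,)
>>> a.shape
(7, 7, 7)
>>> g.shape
(7, 7)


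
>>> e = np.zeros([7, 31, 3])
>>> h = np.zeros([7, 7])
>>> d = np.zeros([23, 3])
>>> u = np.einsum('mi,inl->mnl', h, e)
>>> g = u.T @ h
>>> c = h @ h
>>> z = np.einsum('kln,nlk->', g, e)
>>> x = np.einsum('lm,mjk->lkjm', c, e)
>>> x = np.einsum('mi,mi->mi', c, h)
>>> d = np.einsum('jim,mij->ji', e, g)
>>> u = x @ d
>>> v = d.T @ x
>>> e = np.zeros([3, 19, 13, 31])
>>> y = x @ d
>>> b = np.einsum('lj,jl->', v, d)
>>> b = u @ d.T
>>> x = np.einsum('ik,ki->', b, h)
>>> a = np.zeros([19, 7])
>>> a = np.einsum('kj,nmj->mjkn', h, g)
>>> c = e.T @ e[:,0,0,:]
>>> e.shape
(3, 19, 13, 31)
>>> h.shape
(7, 7)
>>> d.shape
(7, 31)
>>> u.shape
(7, 31)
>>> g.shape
(3, 31, 7)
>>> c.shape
(31, 13, 19, 31)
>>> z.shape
()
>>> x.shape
()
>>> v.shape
(31, 7)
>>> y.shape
(7, 31)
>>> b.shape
(7, 7)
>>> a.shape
(31, 7, 7, 3)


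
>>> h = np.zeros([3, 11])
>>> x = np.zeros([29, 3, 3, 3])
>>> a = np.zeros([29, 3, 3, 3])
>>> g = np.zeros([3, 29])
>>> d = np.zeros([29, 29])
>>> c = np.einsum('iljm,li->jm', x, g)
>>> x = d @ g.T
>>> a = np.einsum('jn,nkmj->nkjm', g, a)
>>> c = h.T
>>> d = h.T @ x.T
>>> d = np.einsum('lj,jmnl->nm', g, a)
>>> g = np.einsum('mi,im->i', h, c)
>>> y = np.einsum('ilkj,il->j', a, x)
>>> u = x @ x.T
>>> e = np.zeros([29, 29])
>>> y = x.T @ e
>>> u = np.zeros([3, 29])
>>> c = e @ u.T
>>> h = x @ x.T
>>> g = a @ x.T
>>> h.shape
(29, 29)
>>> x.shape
(29, 3)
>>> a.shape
(29, 3, 3, 3)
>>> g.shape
(29, 3, 3, 29)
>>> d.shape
(3, 3)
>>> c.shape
(29, 3)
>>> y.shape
(3, 29)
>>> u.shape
(3, 29)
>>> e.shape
(29, 29)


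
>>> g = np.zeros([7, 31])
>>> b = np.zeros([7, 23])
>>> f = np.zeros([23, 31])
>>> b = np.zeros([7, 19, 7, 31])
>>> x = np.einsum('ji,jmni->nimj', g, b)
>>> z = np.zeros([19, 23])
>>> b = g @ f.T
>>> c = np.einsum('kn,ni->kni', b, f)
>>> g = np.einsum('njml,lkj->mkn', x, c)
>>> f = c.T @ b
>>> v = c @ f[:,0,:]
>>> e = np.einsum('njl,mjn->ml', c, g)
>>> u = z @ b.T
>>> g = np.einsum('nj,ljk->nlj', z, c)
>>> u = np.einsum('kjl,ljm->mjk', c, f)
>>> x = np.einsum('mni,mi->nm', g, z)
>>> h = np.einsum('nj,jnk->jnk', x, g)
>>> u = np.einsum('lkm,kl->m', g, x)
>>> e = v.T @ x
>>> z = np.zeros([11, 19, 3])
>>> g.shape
(19, 7, 23)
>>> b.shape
(7, 23)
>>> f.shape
(31, 23, 23)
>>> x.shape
(7, 19)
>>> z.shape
(11, 19, 3)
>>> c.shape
(7, 23, 31)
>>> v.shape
(7, 23, 23)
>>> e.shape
(23, 23, 19)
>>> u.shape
(23,)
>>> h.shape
(19, 7, 23)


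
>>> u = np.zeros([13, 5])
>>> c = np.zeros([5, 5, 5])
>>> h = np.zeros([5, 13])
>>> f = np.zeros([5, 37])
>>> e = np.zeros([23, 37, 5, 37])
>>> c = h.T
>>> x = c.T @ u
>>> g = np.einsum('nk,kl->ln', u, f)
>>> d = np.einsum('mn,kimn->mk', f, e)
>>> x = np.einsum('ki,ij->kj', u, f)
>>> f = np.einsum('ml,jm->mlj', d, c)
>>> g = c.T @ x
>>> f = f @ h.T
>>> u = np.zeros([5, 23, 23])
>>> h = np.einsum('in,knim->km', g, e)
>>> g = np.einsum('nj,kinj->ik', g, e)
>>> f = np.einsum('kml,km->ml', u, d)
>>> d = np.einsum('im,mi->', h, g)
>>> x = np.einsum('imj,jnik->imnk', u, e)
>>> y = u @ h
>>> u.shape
(5, 23, 23)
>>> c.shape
(13, 5)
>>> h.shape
(23, 37)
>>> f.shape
(23, 23)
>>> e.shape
(23, 37, 5, 37)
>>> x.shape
(5, 23, 37, 37)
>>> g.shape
(37, 23)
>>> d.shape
()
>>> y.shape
(5, 23, 37)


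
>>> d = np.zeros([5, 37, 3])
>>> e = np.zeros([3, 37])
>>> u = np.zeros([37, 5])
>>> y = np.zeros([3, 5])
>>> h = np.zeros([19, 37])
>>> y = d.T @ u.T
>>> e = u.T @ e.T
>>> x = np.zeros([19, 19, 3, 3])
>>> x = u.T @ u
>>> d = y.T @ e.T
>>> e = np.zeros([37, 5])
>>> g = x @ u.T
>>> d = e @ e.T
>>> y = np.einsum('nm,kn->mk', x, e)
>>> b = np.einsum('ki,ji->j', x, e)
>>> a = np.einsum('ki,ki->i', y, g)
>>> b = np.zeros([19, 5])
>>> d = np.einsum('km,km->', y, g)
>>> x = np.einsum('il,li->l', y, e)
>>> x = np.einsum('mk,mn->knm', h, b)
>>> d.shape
()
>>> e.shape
(37, 5)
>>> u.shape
(37, 5)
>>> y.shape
(5, 37)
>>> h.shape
(19, 37)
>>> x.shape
(37, 5, 19)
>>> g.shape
(5, 37)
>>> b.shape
(19, 5)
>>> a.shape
(37,)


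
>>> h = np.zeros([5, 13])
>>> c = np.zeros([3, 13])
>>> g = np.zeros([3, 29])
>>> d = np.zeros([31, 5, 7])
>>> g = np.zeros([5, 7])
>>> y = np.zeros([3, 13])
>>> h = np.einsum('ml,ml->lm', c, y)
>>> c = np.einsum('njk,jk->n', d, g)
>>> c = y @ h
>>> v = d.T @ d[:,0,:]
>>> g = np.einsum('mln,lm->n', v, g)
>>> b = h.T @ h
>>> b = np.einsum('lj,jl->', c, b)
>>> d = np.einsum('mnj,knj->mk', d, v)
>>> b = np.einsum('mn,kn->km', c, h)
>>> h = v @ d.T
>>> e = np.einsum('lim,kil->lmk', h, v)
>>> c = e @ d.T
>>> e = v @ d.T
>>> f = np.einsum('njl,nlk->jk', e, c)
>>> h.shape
(7, 5, 31)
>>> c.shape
(7, 31, 31)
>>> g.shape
(7,)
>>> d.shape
(31, 7)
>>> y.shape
(3, 13)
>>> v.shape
(7, 5, 7)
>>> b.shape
(13, 3)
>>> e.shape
(7, 5, 31)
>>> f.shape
(5, 31)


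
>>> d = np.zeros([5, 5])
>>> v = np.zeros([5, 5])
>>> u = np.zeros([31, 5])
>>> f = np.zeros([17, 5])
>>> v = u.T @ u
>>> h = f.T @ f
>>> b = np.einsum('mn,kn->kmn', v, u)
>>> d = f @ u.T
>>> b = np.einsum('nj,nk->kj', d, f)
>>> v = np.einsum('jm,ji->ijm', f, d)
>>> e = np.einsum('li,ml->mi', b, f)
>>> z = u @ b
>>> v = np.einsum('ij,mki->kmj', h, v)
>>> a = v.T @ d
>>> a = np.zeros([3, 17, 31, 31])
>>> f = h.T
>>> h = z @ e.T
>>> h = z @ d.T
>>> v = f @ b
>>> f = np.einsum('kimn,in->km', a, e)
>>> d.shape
(17, 31)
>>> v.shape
(5, 31)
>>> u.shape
(31, 5)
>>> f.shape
(3, 31)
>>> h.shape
(31, 17)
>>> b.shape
(5, 31)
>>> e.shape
(17, 31)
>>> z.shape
(31, 31)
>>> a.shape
(3, 17, 31, 31)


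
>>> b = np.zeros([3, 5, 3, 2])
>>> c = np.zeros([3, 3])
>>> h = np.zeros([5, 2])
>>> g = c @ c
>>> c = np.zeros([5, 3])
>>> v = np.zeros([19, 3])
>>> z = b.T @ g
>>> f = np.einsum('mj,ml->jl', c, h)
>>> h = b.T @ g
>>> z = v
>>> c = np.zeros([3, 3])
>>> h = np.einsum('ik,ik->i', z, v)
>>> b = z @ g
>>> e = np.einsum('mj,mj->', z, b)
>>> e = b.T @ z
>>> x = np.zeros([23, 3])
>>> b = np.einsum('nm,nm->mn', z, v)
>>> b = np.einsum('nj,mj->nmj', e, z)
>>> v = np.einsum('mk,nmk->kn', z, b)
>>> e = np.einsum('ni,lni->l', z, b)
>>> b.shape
(3, 19, 3)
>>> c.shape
(3, 3)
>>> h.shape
(19,)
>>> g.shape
(3, 3)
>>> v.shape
(3, 3)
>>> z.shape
(19, 3)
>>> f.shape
(3, 2)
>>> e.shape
(3,)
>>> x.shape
(23, 3)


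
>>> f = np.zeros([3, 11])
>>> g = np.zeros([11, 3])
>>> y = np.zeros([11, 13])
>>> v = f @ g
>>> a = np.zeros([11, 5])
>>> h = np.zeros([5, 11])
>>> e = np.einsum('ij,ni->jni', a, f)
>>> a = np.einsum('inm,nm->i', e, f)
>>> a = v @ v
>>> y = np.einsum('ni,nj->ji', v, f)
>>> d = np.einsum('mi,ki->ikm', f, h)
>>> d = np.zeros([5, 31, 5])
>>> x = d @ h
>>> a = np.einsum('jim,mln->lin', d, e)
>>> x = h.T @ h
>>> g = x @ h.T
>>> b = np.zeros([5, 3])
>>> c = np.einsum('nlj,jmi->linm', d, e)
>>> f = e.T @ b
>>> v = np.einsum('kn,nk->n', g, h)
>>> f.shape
(11, 3, 3)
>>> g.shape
(11, 5)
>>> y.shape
(11, 3)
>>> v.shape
(5,)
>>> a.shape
(3, 31, 11)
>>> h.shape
(5, 11)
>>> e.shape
(5, 3, 11)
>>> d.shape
(5, 31, 5)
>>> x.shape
(11, 11)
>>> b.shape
(5, 3)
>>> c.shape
(31, 11, 5, 3)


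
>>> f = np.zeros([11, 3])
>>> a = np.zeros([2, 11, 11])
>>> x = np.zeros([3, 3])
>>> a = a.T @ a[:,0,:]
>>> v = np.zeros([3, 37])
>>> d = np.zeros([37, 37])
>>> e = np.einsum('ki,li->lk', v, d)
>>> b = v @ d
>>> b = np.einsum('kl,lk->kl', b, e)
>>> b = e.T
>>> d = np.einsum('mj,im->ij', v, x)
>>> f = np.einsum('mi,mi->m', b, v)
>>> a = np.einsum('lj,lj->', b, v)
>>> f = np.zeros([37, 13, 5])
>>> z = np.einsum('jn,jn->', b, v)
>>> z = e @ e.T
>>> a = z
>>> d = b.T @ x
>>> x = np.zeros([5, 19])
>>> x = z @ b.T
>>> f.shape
(37, 13, 5)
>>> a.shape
(37, 37)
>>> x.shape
(37, 3)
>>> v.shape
(3, 37)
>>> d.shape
(37, 3)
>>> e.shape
(37, 3)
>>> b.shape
(3, 37)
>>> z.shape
(37, 37)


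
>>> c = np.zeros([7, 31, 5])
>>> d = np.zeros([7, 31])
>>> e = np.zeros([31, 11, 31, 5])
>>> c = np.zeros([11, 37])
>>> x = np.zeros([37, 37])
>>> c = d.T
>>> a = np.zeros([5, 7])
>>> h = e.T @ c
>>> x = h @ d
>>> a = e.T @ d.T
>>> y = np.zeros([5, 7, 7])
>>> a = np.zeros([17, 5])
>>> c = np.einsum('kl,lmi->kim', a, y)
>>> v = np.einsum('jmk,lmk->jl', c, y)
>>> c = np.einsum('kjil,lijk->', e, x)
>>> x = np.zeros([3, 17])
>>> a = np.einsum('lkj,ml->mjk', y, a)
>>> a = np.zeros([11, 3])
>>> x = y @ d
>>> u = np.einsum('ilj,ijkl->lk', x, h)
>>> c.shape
()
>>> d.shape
(7, 31)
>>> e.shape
(31, 11, 31, 5)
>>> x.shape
(5, 7, 31)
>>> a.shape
(11, 3)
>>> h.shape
(5, 31, 11, 7)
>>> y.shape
(5, 7, 7)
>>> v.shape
(17, 5)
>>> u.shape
(7, 11)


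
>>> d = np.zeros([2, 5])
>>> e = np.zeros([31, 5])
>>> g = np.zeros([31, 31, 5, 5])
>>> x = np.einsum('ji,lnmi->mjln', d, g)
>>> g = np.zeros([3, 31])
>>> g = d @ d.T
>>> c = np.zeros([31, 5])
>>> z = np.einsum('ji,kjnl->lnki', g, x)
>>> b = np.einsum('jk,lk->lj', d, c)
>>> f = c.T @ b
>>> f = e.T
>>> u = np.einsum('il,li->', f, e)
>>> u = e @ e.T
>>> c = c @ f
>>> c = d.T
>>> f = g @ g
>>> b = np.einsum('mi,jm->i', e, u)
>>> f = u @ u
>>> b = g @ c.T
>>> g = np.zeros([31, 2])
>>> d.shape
(2, 5)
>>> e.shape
(31, 5)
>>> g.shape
(31, 2)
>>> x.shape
(5, 2, 31, 31)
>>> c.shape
(5, 2)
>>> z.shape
(31, 31, 5, 2)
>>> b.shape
(2, 5)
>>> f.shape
(31, 31)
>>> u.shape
(31, 31)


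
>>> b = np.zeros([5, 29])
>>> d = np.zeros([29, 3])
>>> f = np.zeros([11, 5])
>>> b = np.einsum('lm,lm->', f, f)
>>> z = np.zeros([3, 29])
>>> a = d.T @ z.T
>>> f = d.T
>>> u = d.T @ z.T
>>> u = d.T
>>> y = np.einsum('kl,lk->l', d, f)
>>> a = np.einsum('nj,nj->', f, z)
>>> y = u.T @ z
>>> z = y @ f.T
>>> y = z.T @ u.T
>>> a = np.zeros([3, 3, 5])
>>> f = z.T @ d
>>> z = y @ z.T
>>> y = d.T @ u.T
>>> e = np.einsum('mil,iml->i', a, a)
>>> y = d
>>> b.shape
()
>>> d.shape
(29, 3)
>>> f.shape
(3, 3)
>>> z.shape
(3, 29)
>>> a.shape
(3, 3, 5)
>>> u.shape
(3, 29)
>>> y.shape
(29, 3)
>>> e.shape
(3,)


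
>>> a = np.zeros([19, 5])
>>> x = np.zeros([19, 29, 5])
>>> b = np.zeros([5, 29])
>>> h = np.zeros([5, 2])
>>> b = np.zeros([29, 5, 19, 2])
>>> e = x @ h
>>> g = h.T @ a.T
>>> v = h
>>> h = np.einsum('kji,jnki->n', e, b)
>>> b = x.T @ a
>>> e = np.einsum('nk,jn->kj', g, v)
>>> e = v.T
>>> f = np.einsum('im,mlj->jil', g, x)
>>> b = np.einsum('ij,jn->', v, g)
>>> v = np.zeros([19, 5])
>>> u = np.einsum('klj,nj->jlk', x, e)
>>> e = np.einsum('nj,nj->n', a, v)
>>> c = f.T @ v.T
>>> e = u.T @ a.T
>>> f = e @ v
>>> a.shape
(19, 5)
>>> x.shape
(19, 29, 5)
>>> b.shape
()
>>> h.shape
(5,)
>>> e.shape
(19, 29, 19)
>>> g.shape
(2, 19)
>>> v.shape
(19, 5)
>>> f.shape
(19, 29, 5)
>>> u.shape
(5, 29, 19)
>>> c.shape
(29, 2, 19)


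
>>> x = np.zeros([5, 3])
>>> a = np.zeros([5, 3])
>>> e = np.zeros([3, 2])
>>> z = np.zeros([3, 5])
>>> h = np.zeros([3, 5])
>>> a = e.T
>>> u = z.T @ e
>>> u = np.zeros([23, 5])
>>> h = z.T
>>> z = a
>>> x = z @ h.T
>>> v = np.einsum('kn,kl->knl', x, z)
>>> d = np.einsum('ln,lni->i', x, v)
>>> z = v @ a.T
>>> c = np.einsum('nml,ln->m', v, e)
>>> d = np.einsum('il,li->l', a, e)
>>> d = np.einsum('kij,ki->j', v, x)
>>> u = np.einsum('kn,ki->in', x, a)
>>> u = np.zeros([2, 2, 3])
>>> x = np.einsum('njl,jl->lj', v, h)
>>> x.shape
(3, 5)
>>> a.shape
(2, 3)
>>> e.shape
(3, 2)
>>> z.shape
(2, 5, 2)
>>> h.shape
(5, 3)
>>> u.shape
(2, 2, 3)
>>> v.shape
(2, 5, 3)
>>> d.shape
(3,)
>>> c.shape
(5,)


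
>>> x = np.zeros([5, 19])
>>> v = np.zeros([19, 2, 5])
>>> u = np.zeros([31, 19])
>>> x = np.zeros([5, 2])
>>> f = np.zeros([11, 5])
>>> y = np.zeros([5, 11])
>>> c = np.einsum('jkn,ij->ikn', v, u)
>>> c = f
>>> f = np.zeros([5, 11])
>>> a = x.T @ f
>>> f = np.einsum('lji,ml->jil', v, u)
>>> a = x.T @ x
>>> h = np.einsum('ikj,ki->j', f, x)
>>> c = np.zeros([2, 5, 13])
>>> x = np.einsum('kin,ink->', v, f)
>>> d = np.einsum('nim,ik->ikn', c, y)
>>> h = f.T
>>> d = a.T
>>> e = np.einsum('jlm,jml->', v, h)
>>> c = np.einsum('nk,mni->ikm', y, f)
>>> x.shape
()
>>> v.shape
(19, 2, 5)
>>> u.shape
(31, 19)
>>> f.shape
(2, 5, 19)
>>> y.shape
(5, 11)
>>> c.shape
(19, 11, 2)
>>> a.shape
(2, 2)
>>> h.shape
(19, 5, 2)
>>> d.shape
(2, 2)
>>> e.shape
()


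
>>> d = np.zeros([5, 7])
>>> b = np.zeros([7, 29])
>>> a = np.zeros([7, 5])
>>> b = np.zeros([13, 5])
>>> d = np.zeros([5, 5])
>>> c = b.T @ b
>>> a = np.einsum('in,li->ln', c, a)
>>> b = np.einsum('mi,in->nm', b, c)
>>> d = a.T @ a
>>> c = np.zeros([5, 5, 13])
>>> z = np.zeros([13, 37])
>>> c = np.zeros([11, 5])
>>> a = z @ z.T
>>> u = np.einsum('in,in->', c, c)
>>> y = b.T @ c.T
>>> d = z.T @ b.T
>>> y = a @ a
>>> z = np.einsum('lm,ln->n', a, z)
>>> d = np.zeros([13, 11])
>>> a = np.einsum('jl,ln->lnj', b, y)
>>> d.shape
(13, 11)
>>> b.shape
(5, 13)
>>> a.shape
(13, 13, 5)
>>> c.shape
(11, 5)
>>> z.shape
(37,)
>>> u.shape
()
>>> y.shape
(13, 13)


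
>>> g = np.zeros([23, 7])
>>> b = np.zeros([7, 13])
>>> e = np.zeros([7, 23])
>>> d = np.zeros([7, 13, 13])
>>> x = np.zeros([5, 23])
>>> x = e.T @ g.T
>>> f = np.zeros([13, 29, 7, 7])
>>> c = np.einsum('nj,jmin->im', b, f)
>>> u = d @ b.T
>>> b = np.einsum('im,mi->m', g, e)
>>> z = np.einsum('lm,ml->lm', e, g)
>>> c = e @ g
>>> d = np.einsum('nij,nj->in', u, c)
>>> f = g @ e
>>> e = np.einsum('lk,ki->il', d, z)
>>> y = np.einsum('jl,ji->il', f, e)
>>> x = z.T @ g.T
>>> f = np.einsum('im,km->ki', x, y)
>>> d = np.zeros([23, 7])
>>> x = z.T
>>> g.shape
(23, 7)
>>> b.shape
(7,)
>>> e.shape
(23, 13)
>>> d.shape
(23, 7)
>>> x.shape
(23, 7)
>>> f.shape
(13, 23)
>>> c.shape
(7, 7)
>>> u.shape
(7, 13, 7)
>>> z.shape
(7, 23)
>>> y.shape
(13, 23)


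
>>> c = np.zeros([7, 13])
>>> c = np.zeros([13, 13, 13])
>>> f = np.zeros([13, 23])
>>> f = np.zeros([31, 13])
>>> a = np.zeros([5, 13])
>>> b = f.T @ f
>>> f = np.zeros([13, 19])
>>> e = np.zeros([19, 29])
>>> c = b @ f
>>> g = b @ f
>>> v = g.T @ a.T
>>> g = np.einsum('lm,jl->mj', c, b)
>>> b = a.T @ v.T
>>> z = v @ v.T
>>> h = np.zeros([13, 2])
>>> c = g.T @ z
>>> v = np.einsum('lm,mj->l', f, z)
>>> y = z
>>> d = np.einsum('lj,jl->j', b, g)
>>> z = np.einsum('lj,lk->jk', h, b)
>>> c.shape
(13, 19)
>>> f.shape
(13, 19)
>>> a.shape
(5, 13)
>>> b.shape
(13, 19)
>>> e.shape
(19, 29)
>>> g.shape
(19, 13)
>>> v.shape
(13,)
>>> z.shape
(2, 19)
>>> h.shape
(13, 2)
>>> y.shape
(19, 19)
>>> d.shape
(19,)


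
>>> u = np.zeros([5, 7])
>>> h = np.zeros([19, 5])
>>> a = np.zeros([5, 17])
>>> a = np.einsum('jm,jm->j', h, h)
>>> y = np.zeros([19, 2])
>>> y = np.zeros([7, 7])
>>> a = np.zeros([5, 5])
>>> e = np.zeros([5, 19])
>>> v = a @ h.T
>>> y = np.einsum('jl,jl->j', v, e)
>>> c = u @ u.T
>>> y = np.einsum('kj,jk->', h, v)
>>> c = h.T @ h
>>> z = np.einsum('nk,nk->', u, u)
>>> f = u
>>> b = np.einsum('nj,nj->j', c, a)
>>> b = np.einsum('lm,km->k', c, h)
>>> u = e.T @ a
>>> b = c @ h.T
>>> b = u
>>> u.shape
(19, 5)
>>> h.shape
(19, 5)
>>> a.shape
(5, 5)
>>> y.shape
()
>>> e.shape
(5, 19)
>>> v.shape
(5, 19)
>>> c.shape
(5, 5)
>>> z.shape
()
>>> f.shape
(5, 7)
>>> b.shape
(19, 5)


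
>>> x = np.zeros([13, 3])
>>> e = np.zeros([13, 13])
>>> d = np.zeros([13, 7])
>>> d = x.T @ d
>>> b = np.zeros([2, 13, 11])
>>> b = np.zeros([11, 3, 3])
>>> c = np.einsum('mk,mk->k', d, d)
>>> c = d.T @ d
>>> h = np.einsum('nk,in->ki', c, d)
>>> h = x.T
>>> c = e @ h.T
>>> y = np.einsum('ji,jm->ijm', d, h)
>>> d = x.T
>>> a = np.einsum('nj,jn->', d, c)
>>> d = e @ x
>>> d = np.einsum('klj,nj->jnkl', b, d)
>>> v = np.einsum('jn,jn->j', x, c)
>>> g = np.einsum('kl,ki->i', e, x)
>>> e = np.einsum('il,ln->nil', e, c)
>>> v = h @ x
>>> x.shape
(13, 3)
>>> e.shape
(3, 13, 13)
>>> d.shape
(3, 13, 11, 3)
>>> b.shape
(11, 3, 3)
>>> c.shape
(13, 3)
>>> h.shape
(3, 13)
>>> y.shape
(7, 3, 13)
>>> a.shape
()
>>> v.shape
(3, 3)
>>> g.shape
(3,)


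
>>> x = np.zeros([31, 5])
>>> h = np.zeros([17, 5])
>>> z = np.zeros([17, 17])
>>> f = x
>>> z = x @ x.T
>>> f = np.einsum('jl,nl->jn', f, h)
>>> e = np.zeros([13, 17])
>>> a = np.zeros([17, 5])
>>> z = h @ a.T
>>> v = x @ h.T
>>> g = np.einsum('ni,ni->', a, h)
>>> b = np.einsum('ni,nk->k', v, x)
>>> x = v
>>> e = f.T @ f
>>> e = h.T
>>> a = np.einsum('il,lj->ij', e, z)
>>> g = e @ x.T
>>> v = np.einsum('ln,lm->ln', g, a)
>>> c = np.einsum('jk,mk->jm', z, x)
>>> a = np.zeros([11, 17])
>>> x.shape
(31, 17)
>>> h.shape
(17, 5)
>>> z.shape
(17, 17)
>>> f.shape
(31, 17)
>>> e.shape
(5, 17)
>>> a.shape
(11, 17)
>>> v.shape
(5, 31)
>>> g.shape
(5, 31)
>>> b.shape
(5,)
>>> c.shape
(17, 31)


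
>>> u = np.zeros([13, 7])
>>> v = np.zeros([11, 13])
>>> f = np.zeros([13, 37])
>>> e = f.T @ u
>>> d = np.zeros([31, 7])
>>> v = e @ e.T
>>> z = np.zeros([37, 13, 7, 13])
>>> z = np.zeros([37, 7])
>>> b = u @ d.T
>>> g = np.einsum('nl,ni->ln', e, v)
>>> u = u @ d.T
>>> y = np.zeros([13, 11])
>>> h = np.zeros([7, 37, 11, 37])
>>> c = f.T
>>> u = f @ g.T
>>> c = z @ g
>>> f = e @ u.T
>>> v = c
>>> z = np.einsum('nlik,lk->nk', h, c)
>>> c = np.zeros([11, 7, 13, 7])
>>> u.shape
(13, 7)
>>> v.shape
(37, 37)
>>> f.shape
(37, 13)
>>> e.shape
(37, 7)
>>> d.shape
(31, 7)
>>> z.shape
(7, 37)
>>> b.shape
(13, 31)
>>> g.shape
(7, 37)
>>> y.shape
(13, 11)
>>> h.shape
(7, 37, 11, 37)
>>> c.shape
(11, 7, 13, 7)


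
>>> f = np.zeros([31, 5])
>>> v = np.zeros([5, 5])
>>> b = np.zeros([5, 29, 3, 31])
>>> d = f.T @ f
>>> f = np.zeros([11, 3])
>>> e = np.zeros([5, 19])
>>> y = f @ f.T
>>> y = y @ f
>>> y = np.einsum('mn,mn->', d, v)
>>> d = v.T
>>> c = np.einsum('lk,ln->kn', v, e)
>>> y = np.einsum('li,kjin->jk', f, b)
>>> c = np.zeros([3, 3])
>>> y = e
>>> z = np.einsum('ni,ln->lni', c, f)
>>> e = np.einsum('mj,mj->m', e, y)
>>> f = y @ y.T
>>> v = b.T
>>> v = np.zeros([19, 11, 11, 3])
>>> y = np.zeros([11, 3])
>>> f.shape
(5, 5)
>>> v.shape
(19, 11, 11, 3)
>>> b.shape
(5, 29, 3, 31)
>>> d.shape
(5, 5)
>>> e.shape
(5,)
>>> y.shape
(11, 3)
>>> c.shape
(3, 3)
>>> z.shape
(11, 3, 3)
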